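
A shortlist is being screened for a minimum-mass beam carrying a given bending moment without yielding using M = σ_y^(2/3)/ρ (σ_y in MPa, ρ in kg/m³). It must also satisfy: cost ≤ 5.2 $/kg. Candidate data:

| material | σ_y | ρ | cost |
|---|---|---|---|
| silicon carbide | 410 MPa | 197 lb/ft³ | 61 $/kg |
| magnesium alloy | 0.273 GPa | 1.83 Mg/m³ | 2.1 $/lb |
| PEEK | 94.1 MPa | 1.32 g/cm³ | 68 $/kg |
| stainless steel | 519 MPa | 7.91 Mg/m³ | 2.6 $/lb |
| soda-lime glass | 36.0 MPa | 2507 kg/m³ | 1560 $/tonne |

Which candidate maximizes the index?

magnesium alloy

Screen on constraints: cost ≤ 5.2 $/kg. Survivors: magnesium alloy, soda-lime glass.
In SI units:
  magnesium alloy: σ_y = 273.0 MPa, ρ = 1830 kg/m³
  soda-lime glass: σ_y = 36.00 MPa, ρ = 2507 kg/m³
  magnesium alloy: M = 23.0×10⁻³
  soda-lime glass: M = 4.35×10⁻³
Highest index: magnesium alloy.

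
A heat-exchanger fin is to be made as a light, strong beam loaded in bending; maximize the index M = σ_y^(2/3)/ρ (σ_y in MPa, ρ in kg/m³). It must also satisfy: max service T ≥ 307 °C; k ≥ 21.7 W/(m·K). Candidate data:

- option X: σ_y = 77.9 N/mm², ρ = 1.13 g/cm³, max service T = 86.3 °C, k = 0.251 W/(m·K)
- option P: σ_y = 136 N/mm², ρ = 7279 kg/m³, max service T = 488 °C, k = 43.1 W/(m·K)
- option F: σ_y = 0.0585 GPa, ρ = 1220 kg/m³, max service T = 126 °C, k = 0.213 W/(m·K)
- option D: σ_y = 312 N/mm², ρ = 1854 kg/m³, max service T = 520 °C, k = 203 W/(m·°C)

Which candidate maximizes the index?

option D

Screen on constraints: max service T ≥ 307 °C; k ≥ 21.7 W/(m·K). Survivors: option P, option D.
In SI units:
  option P: σ_y = 136.0 MPa, ρ = 7279 kg/m³
  option D: σ_y = 312.0 MPa, ρ = 1854 kg/m³
  option D: M = 24.8×10⁻³
  option P: M = 3.63×10⁻³
Highest index: option D.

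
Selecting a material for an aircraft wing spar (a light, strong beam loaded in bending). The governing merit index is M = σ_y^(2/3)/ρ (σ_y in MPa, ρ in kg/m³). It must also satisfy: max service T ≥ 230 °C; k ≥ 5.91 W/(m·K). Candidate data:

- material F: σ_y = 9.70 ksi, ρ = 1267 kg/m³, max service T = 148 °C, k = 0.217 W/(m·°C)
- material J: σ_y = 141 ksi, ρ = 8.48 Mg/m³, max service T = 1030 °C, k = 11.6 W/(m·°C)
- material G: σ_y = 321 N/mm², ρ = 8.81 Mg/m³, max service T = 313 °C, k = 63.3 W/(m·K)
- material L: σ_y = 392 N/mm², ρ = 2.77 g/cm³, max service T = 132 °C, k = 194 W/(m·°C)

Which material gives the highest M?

Screen on constraints: max service T ≥ 230 °C; k ≥ 5.91 W/(m·K). Survivors: material J, material G.
Convert each candidate to consistent units, then evaluate M:
  material J: σ_y = 972.2 MPa, ρ = 8480 kg/m³
  material G: σ_y = 321.0 MPa, ρ = 8810 kg/m³
  material J: M = 11.6×10⁻³
  material G: M = 5.32×10⁻³
Highest index: material J.

material J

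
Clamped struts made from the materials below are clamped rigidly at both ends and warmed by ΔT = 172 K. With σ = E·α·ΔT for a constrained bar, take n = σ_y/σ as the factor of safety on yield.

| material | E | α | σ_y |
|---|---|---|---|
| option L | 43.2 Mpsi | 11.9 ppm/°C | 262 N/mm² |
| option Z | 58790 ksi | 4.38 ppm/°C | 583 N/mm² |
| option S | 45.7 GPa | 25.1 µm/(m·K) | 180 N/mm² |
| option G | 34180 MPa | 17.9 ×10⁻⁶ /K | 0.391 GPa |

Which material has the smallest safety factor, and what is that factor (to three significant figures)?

With everything in SI (GPa, ×10⁻⁶/K, MPa):
  option L: E = 297.9, α = 11.9, σ_y = 262.0 → σ = 610 MPa, n = 0.430
  option Z: E = 405.3, α = 4.38, σ_y = 583.0 → σ = 305 MPa, n = 1.91
  option S: E = 45.70, α = 25.1, σ_y = 180.0 → σ = 197 MPa, n = 0.912
  option G: E = 34.18, α = 17.9, σ_y = 391.0 → σ = 105 MPa, n = 3.72
Option L has the lowest safety factor, n = 0.430.

option L, n = 0.430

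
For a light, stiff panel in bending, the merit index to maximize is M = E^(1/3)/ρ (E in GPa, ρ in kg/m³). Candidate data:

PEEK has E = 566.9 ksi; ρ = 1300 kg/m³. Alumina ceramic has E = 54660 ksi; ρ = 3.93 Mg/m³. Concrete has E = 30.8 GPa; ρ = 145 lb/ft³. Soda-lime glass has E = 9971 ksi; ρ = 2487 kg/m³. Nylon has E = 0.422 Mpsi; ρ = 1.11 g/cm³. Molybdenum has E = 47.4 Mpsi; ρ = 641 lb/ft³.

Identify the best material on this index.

After converting to SI:
  PEEK: E = 3.909 GPa, ρ = 1300 kg/m³
  alumina ceramic: E = 376.9 GPa, ρ = 3930 kg/m³
  concrete: E = 30.80 GPa, ρ = 2323 kg/m³
  soda-lime glass: E = 68.75 GPa, ρ = 2487 kg/m³
  nylon: E = 2.910 GPa, ρ = 1110 kg/m³
  molybdenum: E = 326.8 GPa, ρ = 10270 kg/m³
  alumina ceramic: M = 1.84×10⁻³
  soda-lime glass: M = 1.65×10⁻³
  concrete: M = 1.35×10⁻³
  nylon: M = 1.29×10⁻³
  PEEK: M = 1.21×10⁻³
  molybdenum: M = 0.671×10⁻³
The maximum is for alumina ceramic.

alumina ceramic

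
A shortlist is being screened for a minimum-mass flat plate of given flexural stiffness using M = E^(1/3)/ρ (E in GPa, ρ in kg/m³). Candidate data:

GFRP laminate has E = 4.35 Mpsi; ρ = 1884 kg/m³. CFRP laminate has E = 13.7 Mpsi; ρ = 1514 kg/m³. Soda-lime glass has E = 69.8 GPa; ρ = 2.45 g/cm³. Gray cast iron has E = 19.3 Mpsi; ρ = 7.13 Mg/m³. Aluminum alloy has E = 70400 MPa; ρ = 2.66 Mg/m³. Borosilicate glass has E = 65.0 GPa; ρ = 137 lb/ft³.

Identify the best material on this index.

Putting every candidate on a common basis:
  GFRP laminate: E = 29.99 GPa, ρ = 1884 kg/m³
  CFRP laminate: E = 94.46 GPa, ρ = 1514 kg/m³
  soda-lime glass: E = 69.80 GPa, ρ = 2450 kg/m³
  gray cast iron: E = 133.1 GPa, ρ = 7130 kg/m³
  aluminum alloy: E = 70.40 GPa, ρ = 2660 kg/m³
  borosilicate glass: E = 65.00 GPa, ρ = 2195 kg/m³
  CFRP laminate: M = 3.01×10⁻³
  borosilicate glass: M = 1.83×10⁻³
  soda-lime glass: M = 1.68×10⁻³
  GFRP laminate: M = 1.65×10⁻³
  aluminum alloy: M = 1.55×10⁻³
  gray cast iron: M = 0.716×10⁻³
Highest index: CFRP laminate.

CFRP laminate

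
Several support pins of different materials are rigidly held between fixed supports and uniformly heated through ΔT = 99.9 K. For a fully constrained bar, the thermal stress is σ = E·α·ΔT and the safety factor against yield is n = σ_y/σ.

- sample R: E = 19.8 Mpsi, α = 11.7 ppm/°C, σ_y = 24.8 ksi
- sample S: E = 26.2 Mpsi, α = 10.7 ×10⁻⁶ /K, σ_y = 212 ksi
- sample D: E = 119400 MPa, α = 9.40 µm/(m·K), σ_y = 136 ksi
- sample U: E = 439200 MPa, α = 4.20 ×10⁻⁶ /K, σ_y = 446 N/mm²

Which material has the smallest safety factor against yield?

sample R

Converting E to GPa, α to ×10⁻⁶/K, σ_y to MPa, then σ and n for each:
  sample R: E = 136.5, α = 11.7, σ_y = 171.0 → σ = 160 MPa, n = 1.07
  sample S: E = 180.6, α = 10.7, σ_y = 1462 → σ = 193 MPa, n = 7.57
  sample D: E = 119.4, α = 9.40, σ_y = 937.7 → σ = 112 MPa, n = 8.36
  sample U: E = 439.2, α = 4.20, σ_y = 446.0 → σ = 184 MPa, n = 2.42
Sample R has the lowest safety factor, n = 1.07.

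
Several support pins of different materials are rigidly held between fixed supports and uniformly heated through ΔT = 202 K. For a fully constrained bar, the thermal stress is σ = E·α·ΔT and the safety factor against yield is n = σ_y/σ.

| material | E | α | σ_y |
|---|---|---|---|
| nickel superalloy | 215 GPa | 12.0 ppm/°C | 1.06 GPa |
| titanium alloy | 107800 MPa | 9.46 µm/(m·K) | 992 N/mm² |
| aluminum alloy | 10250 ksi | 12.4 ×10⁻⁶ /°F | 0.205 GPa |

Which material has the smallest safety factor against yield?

With everything in SI (GPa, ×10⁻⁶/K, MPa):
  nickel superalloy: E = 215.0, α = 12.0, σ_y = 1060 → σ = 521 MPa, n = 2.03
  titanium alloy: E = 107.8, α = 9.46, σ_y = 992.0 → σ = 206 MPa, n = 4.82
  aluminum alloy: E = 70.67, α = 22.3, σ_y = 205.0 → σ = 319 MPa, n = 0.643
The minimum is aluminum alloy at n = 0.643.

aluminum alloy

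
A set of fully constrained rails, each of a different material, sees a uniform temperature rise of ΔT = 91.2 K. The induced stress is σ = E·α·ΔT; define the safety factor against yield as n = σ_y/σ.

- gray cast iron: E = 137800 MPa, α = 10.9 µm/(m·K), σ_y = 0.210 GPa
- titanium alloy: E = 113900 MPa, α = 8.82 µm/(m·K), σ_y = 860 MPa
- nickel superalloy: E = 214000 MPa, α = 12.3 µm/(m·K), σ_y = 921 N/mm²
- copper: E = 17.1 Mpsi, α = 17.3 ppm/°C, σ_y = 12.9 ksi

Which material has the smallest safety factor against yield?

In consistent units (E in GPa, α in ×10⁻⁶/K, σ_y in MPa):
  gray cast iron: E = 137.8, α = 10.9, σ_y = 210.0 → σ = 137 MPa, n = 1.53
  titanium alloy: E = 113.9, α = 8.82, σ_y = 860.0 → σ = 91.6 MPa, n = 9.39
  nickel superalloy: E = 214.0, α = 12.3, σ_y = 921.0 → σ = 240 MPa, n = 3.84
  copper: E = 117.9, α = 17.3, σ_y = 88.94 → σ = 186 MPa, n = 0.478
The minimum is copper at n = 0.478.

copper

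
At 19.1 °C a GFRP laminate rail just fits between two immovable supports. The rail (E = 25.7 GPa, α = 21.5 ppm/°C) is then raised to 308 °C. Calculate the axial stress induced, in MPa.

ΔT = 288.9 K. Constrained thermal stress σ = E·α·ΔT = 25.70×10³ MPa × 21.5×10⁻⁶ × 288.9 = 160 MPa (compressive).

160 MPa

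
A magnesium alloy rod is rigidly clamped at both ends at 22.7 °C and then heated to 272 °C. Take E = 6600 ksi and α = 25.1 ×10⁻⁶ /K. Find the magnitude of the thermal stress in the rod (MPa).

E = 6600 ksi = 45.51 GPa.
ΔT = 249.3 K. Constrained thermal stress σ = E·α·ΔT = 45.51×10³ MPa × 25.1×10⁻⁶ × 249.3 = 285 MPa (compressive).

285 MPa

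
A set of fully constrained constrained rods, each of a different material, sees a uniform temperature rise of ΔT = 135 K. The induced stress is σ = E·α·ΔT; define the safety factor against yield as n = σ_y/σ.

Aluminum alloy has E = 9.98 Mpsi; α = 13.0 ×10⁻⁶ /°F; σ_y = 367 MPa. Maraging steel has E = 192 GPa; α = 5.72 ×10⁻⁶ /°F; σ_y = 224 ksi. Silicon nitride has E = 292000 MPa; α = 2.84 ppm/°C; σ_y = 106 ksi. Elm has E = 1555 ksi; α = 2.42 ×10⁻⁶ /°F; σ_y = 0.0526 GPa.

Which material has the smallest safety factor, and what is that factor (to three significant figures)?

aluminum alloy, n = 1.69

Converting E to GPa, α to ×10⁻⁶/K, σ_y to MPa, then σ and n for each:
  aluminum alloy: E = 68.81, α = 23.4, σ_y = 367.0 → σ = 217 MPa, n = 1.69
  maraging steel: E = 192.0, α = 10.3, σ_y = 1544 → σ = 267 MPa, n = 5.79
  silicon nitride: E = 292.0, α = 2.84, σ_y = 730.8 → σ = 112 MPa, n = 6.53
  elm: E = 10.72, α = 4.36, σ_y = 52.60 → σ = 6.30 MPa, n = 8.34
The minimum is aluminum alloy at n = 1.69.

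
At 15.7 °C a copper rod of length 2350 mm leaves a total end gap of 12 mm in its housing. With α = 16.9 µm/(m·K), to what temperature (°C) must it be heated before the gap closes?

α·L₀·ΔT = 12.0 mm ⇒ ΔT = 12.0 / (16.9×10⁻⁶ × 2350.0) = 302.2 K.
T = 15.7 + 302.2 = 317.9 °C.

318 °C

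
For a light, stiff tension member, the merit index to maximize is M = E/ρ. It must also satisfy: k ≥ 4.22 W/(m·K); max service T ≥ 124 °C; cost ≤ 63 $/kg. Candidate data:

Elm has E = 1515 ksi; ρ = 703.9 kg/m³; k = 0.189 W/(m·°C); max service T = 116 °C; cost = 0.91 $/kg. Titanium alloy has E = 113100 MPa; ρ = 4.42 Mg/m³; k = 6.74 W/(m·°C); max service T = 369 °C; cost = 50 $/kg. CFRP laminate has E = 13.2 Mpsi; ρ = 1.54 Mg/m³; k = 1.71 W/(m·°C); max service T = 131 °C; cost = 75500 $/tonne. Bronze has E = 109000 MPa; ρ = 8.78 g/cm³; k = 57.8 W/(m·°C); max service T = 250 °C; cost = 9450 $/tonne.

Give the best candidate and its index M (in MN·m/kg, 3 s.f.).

Screen on constraints: k ≥ 4.22 W/(m·K); max service T ≥ 124 °C; cost ≤ 63 $/kg. Survivors: titanium alloy, bronze.
In SI units:
  titanium alloy: E = 113.1 GPa, ρ = 4420 kg/m³
  bronze: E = 109.0 GPa, ρ = 8780 kg/m³
  titanium alloy: M = 25.6 MN·m/kg
  bronze: M = 12.4 MN·m/kg
Highest index: titanium alloy.

titanium alloy, M = 25.6 MN·m/kg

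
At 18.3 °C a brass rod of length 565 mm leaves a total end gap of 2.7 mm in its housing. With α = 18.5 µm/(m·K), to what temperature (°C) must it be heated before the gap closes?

α·L₀·ΔT = 2.7 mm ⇒ ΔT = 2.7 / (18.5×10⁻⁶ × 565.0) = 258.3 K.
T = 18.3 + 258.3 = 276.6 °C.

277 °C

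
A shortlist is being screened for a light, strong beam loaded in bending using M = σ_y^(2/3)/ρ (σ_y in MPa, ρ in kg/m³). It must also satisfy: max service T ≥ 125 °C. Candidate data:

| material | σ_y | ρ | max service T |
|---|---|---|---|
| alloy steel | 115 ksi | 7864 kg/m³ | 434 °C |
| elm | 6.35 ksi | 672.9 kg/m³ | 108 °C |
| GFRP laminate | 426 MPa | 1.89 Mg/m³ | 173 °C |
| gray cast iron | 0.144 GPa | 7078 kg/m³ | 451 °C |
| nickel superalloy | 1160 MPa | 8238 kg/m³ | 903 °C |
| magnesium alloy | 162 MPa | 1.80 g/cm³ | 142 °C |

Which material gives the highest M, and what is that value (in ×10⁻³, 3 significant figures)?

Screen on constraints: max service T ≥ 125 °C. Survivors: alloy steel, GFRP laminate, gray cast iron, nickel superalloy, magnesium alloy.
Normalizing units and computing the index:
  alloy steel: σ_y = 792.9 MPa, ρ = 7864 kg/m³
  GFRP laminate: σ_y = 426.0 MPa, ρ = 1890 kg/m³
  gray cast iron: σ_y = 144.0 MPa, ρ = 7078 kg/m³
  nickel superalloy: σ_y = 1160 MPa, ρ = 8238 kg/m³
  magnesium alloy: σ_y = 162.0 MPa, ρ = 1800 kg/m³
  GFRP laminate: M = 30.0×10⁻³
  magnesium alloy: M = 16.5×10⁻³
  nickel superalloy: M = 13.4×10⁻³
  alloy steel: M = 10.9×10⁻³
  gray cast iron: M = 3.88×10⁻³
The maximum is for GFRP laminate.

GFRP laminate, M = 30.0×10⁻³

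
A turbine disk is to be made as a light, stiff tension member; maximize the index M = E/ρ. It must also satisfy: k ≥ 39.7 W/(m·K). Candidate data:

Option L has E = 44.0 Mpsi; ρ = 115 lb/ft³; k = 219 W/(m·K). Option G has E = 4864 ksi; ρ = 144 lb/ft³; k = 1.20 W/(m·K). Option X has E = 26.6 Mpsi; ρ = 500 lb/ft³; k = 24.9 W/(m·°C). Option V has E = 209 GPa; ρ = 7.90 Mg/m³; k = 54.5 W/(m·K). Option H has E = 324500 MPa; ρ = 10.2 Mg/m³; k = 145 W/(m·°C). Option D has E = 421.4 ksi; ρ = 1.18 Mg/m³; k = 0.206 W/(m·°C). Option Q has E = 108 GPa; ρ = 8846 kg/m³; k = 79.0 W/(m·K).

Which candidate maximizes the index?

Screen on constraints: k ≥ 39.7 W/(m·K). Survivors: option L, option V, option H, option Q.
After converting to SI:
  option L: E = 303.4 GPa, ρ = 1842 kg/m³
  option V: E = 209.0 GPa, ρ = 7900 kg/m³
  option H: E = 324.5 GPa, ρ = 10200 kg/m³
  option Q: E = 108.0 GPa, ρ = 8846 kg/m³
  option L: M = 165 MN·m/kg
  option H: M = 31.8 MN·m/kg
  option V: M = 26.5 MN·m/kg
  option Q: M = 12.2 MN·m/kg
Highest index: option L.

option L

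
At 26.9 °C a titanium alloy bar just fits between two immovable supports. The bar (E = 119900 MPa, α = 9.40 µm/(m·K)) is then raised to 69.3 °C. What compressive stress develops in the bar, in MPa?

E = 119900 MPa = 119.9 GPa.
ΔT = 42.40 K. Constrained thermal stress σ = E·α·ΔT = 119.9×10³ MPa × 9.40×10⁻⁶ × 42.40 = 47.8 MPa (compressive).

47.8 MPa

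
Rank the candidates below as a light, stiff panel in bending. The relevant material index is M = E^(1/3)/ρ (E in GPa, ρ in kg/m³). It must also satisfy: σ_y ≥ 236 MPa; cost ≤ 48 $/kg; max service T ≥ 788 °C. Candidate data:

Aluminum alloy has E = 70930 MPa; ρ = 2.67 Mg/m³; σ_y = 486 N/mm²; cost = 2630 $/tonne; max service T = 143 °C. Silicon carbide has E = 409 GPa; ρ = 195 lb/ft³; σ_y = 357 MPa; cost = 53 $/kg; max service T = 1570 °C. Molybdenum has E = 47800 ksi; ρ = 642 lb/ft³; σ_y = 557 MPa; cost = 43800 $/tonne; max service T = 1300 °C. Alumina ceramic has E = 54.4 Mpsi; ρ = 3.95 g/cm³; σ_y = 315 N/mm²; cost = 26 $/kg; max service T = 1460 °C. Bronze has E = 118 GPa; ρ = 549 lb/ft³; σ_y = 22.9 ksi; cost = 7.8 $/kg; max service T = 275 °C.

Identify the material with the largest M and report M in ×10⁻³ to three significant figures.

alumina ceramic, M = 1.83×10⁻³

Screen on constraints: σ_y ≥ 236 MPa; cost ≤ 48 $/kg; max service T ≥ 788 °C. Survivors: molybdenum, alumina ceramic.
Convert each candidate to consistent units, then evaluate M:
  molybdenum: E = 329.6 GPa, ρ = 10280 kg/m³
  alumina ceramic: E = 375.1 GPa, ρ = 3950 kg/m³
  alumina ceramic: M = 1.83×10⁻³
  molybdenum: M = 0.672×10⁻³
Alumina ceramic has the largest M.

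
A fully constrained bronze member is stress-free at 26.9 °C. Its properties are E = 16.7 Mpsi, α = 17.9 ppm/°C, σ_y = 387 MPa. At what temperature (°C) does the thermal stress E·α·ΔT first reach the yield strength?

E = 16.7 Mpsi = 115.1 GPa.
E·α·ΔT = 387.0 MPa ⇒ ΔT = 387.0 / (115.1×10³ × 17.9×10⁻⁶) = 187.8 K.
T = 26.9 + 187.8 = 214.7 °C.

215 °C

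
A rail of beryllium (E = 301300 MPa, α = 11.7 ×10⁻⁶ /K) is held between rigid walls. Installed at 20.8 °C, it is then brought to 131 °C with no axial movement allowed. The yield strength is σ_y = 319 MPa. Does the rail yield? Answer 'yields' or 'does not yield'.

E = 301300 MPa = 301.3 GPa.
ΔT = 110.2 K. Constrained thermal stress σ = E·α·ΔT = 301.3×10³ MPa × 11.7×10⁻⁶ × 110.2 = 388 MPa (compressive).
Compare to σ_y = 319 MPa: σ ≥ σ_y, so it yields.

yields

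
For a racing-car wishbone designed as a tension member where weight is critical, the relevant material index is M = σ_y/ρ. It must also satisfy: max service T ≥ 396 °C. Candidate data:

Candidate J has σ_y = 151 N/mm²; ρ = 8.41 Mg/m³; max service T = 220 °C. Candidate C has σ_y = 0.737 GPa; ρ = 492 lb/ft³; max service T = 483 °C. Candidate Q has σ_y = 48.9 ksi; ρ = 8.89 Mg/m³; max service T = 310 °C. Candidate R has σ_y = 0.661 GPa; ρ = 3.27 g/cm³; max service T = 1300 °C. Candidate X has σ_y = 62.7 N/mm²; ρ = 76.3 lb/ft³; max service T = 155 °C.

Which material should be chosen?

candidate R

Screen on constraints: max service T ≥ 396 °C. Survivors: candidate C, candidate R.
Normalizing units and computing the index:
  candidate C: σ_y = 737.0 MPa, ρ = 7881 kg/m³
  candidate R: σ_y = 661.0 MPa, ρ = 3270 kg/m³
  candidate R: M = 202 kN·m/kg
  candidate C: M = 93.5 kN·m/kg
Highest index: candidate R.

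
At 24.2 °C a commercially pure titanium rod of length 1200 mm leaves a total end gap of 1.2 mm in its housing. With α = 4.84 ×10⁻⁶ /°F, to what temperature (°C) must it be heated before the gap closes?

139 °C

α = 4.84×10⁻⁶/°F × 9/5 = 8.71×10⁻⁶/K.
α·L₀·ΔT = 1.2 mm ⇒ ΔT = 1.2 / (8.71×10⁻⁶ × 1200.0) = 114.8 K.
T = 24.2 + 114.8 = 139.0 °C.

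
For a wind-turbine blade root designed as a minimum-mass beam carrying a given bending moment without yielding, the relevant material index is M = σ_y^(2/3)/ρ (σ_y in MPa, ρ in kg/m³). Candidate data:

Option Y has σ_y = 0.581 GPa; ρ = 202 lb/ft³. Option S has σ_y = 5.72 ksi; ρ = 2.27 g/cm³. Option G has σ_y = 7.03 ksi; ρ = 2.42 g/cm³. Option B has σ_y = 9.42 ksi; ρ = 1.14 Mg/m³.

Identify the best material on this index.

Normalizing units and computing the index:
  option Y: σ_y = 581.0 MPa, ρ = 3236 kg/m³
  option S: σ_y = 39.44 MPa, ρ = 2270 kg/m³
  option G: σ_y = 48.47 MPa, ρ = 2420 kg/m³
  option B: σ_y = 64.95 MPa, ρ = 1140 kg/m³
  option Y: M = 21.5×10⁻³
  option B: M = 14.2×10⁻³
  option G: M = 5.49×10⁻³
  option S: M = 5.10×10⁻³
Option Y has the largest M.

option Y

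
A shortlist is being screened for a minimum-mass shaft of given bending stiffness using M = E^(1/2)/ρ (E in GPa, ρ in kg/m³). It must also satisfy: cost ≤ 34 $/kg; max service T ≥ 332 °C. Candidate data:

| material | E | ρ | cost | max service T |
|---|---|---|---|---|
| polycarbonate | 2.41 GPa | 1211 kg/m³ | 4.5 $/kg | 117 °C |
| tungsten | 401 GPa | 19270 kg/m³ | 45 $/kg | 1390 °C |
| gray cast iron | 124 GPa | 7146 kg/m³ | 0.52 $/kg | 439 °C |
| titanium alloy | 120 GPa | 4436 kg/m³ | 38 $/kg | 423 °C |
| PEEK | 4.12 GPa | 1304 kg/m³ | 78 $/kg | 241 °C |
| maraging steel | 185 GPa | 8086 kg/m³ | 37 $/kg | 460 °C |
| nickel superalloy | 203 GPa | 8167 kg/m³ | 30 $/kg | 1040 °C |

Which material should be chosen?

Screen on constraints: cost ≤ 34 $/kg; max service T ≥ 332 °C. Survivors: gray cast iron, nickel superalloy.
Evaluate M for each candidate:
  nickel superalloy: M = 1.74×10⁻³
  gray cast iron: M = 1.56×10⁻³
Nickel superalloy ranks first.

nickel superalloy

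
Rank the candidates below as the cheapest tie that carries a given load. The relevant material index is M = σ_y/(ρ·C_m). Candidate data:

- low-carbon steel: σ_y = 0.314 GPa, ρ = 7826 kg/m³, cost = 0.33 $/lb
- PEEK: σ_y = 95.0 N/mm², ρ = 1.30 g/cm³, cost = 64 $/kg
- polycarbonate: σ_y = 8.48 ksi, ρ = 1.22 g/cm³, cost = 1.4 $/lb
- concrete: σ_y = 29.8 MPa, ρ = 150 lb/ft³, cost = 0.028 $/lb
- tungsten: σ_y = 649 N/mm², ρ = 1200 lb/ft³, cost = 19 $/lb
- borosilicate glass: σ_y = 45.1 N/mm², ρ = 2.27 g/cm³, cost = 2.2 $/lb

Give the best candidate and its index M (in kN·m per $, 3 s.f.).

concrete, M = 201 kN·m per $

Normalizing units and computing the index:
  low-carbon steel: σ_y = 314.0 MPa, ρ = 7826 kg/m³, cost = 0.7275 $/kg
  PEEK: σ_y = 95.00 MPa, ρ = 1300 kg/m³, cost = 64.00 $/kg
  polycarbonate: σ_y = 58.47 MPa, ρ = 1220 kg/m³, cost = 3.086 $/kg
  concrete: σ_y = 29.80 MPa, ρ = 2403 kg/m³, cost = 0.06173 $/kg
  tungsten: σ_y = 649.0 MPa, ρ = 19220 kg/m³, cost = 41.89 $/kg
  borosilicate glass: σ_y = 45.10 MPa, ρ = 2270 kg/m³, cost = 4.850 $/kg
  concrete: M = 201 kN·m per $
  low-carbon steel: M = 55.2 kN·m per $
  polycarbonate: M = 15.5 kN·m per $
  borosilicate glass: M = 4.10 kN·m per $
  PEEK: M = 1.14 kN·m per $
  tungsten: M = 0.806 kN·m per $
Concrete ranks first.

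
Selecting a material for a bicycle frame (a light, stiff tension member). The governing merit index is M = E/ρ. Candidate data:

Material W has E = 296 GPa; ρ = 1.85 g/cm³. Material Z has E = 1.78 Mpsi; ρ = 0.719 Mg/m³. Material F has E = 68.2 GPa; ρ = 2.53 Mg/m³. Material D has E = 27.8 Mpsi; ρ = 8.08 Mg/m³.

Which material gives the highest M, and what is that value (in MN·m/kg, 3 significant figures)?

Putting every candidate on a common basis:
  material W: E = 296.0 GPa, ρ = 1850 kg/m³
  material Z: E = 12.27 GPa, ρ = 719.0 kg/m³
  material F: E = 68.20 GPa, ρ = 2530 kg/m³
  material D: E = 191.7 GPa, ρ = 8080 kg/m³
  material W: M = 160 MN·m/kg
  material F: M = 27.0 MN·m/kg
  material D: M = 23.7 MN·m/kg
  material Z: M = 17.1 MN·m/kg
Material W ranks first.

material W, M = 160 MN·m/kg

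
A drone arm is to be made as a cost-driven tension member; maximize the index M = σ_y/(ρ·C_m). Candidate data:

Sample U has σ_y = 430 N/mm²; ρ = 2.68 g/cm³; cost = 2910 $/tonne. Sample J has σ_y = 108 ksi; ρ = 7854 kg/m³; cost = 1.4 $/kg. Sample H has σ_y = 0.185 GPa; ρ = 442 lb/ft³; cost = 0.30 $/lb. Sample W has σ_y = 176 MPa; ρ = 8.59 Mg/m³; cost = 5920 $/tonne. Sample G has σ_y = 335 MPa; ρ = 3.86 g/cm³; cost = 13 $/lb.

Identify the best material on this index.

In SI units:
  sample U: σ_y = 430.0 MPa, ρ = 2680 kg/m³, cost = 2.910 $/kg
  sample J: σ_y = 744.6 MPa, ρ = 7854 kg/m³, cost = 1.400 $/kg
  sample H: σ_y = 185.0 MPa, ρ = 7080 kg/m³, cost = 0.6614 $/kg
  sample W: σ_y = 176.0 MPa, ρ = 8590 kg/m³, cost = 5.920 $/kg
  sample G: σ_y = 335.0 MPa, ρ = 3860 kg/m³, cost = 28.66 $/kg
  sample J: M = 67.7 kN·m per $
  sample U: M = 55.1 kN·m per $
  sample H: M = 39.5 kN·m per $
  sample W: M = 3.46 kN·m per $
  sample G: M = 3.03 kN·m per $
The maximum is for sample J.

sample J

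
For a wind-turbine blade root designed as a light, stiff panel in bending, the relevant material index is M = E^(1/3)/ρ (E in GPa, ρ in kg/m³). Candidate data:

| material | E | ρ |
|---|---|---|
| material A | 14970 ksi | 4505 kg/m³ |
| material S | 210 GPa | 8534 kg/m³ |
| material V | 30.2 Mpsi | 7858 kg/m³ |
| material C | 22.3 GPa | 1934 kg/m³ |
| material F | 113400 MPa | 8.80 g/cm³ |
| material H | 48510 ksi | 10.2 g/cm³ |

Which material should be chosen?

material C

After converting to SI:
  material A: E = 103.2 GPa, ρ = 4505 kg/m³
  material S: E = 210.0 GPa, ρ = 8534 kg/m³
  material V: E = 208.2 GPa, ρ = 7858 kg/m³
  material C: E = 22.30 GPa, ρ = 1934 kg/m³
  material F: E = 113.4 GPa, ρ = 8800 kg/m³
  material H: E = 334.5 GPa, ρ = 10200 kg/m³
  material C: M = 1.46×10⁻³
  material A: M = 1.04×10⁻³
  material V: M = 0.754×10⁻³
  material S: M = 0.696×10⁻³
  material H: M = 0.681×10⁻³
  material F: M = 0.550×10⁻³
The maximum is for material C.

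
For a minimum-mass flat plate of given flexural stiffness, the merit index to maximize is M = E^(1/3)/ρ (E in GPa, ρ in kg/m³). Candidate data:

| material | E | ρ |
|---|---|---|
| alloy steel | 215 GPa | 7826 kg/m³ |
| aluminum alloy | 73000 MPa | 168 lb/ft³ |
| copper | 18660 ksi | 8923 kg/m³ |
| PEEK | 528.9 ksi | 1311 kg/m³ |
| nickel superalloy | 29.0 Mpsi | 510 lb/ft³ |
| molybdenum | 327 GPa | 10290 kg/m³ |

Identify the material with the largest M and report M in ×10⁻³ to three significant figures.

After converting to SI:
  alloy steel: E = 215.0 GPa, ρ = 7826 kg/m³
  aluminum alloy: E = 73.00 GPa, ρ = 2691 kg/m³
  copper: E = 128.7 GPa, ρ = 8923 kg/m³
  PEEK: E = 3.647 GPa, ρ = 1311 kg/m³
  nickel superalloy: E = 199.9 GPa, ρ = 8169 kg/m³
  molybdenum: E = 327.0 GPa, ρ = 10290 kg/m³
  aluminum alloy: M = 1.55×10⁻³
  PEEK: M = 1.17×10⁻³
  alloy steel: M = 0.765×10⁻³
  nickel superalloy: M = 0.716×10⁻³
  molybdenum: M = 0.670×10⁻³
  copper: M = 0.566×10⁻³
Aluminum alloy ranks first.

aluminum alloy, M = 1.55×10⁻³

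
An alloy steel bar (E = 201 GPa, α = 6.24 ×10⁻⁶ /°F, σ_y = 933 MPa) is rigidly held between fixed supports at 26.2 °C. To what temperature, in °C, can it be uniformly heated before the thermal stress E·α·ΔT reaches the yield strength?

439 °C

α = 6.24×10⁻⁶/°F × 9/5 = 11.2×10⁻⁶/K.
E·α·ΔT = 933.0 MPa ⇒ ΔT = 933.0 / (201.0×10³ × 11.2×10⁻⁶) = 413.3 K.
T = 26.2 + 413.3 = 439.5 °C.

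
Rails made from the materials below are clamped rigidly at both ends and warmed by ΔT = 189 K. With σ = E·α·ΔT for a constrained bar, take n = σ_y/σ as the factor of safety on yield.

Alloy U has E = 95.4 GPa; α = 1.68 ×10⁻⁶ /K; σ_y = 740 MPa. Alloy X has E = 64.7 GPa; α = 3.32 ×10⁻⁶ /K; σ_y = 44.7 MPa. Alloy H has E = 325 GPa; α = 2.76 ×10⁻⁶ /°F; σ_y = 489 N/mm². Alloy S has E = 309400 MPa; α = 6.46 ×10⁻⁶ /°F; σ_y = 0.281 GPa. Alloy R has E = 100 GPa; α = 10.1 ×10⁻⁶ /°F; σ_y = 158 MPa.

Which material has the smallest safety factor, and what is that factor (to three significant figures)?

Converting E to GPa, α to ×10⁻⁶/K, σ_y to MPa, then σ and n for each:
  alloy U: E = 95.40, α = 1.68, σ_y = 740.0 → σ = 30.3 MPa, n = 24.4
  alloy X: E = 64.70, α = 3.32, σ_y = 44.70 → σ = 40.6 MPa, n = 1.10
  alloy H: E = 325.0, α = 4.97, σ_y = 489.0 → σ = 305 MPa, n = 1.60
  alloy S: E = 309.4, α = 11.6, σ_y = 281.0 → σ = 680 MPa, n = 0.413
  alloy R: E = 100.0, α = 18.2, σ_y = 158.0 → σ = 344 MPa, n = 0.460
The minimum is alloy S at n = 0.413.

alloy S, n = 0.413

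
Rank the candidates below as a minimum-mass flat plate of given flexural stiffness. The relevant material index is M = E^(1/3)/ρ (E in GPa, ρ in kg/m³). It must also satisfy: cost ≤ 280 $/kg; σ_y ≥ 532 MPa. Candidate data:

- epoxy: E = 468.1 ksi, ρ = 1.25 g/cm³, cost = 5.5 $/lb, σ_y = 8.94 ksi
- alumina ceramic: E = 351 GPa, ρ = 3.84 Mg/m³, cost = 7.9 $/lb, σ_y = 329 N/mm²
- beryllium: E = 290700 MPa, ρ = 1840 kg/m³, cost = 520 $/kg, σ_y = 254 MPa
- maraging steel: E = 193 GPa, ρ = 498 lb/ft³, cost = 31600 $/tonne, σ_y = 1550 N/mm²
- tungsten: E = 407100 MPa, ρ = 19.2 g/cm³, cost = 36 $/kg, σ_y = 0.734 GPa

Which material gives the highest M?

Screen on constraints: cost ≤ 280 $/kg; σ_y ≥ 532 MPa. Survivors: maraging steel, tungsten.
Putting every candidate on a common basis:
  maraging steel: E = 193.0 GPa, ρ = 7977 kg/m³
  tungsten: E = 407.1 GPa, ρ = 19200 kg/m³
  maraging steel: M = 0.724×10⁻³
  tungsten: M = 0.386×10⁻³
The maximum is for maraging steel.

maraging steel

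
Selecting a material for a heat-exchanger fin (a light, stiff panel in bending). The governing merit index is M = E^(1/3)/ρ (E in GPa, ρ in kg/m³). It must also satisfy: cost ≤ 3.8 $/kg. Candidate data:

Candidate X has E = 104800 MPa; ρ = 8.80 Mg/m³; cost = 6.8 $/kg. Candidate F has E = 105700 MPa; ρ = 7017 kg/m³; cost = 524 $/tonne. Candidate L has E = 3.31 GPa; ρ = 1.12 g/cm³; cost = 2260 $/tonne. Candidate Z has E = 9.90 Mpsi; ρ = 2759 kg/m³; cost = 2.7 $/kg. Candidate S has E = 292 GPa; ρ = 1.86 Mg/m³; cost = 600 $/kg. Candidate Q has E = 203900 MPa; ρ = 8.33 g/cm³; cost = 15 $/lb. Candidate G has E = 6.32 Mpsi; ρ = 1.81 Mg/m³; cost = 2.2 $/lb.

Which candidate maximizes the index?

candidate Z

Screen on constraints: cost ≤ 3.8 $/kg. Survivors: candidate F, candidate L, candidate Z.
After converting to SI:
  candidate F: E = 105.7 GPa, ρ = 7017 kg/m³
  candidate L: E = 3.310 GPa, ρ = 1120 kg/m³
  candidate Z: E = 68.26 GPa, ρ = 2759 kg/m³
  candidate Z: M = 1.48×10⁻³
  candidate L: M = 1.33×10⁻³
  candidate F: M = 0.674×10⁻³
The maximum is for candidate Z.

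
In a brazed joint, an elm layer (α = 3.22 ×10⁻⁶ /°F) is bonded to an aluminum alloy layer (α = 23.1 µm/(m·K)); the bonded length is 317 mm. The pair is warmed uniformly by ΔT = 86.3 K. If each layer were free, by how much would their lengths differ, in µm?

473 µm

elm: α = 3.22×10⁻⁶/°F × 9/5 = 5.80×10⁻⁶/K.
Δα = |5.80 − 23.1|×10⁻⁶/K = 17.3×10⁻⁶/K.
ΔL_mismatch = Δα·L·ΔT = 17.3×10⁻⁶ × 317.0 mm × 86.3 K = 473 µm.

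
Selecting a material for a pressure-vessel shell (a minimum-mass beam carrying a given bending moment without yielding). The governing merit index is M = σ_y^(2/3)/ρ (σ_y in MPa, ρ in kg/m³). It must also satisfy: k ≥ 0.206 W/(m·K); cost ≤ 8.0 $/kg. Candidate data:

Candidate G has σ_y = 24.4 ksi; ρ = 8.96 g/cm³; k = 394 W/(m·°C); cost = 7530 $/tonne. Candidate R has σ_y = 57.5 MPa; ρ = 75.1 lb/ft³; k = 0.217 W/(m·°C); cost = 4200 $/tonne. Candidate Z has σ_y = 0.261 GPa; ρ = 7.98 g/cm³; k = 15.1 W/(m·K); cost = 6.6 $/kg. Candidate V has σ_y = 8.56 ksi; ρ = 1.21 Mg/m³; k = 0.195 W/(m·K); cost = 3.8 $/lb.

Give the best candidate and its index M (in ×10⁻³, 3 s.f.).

Screen on constraints: k ≥ 0.206 W/(m·K); cost ≤ 8.0 $/kg. Survivors: candidate G, candidate R, candidate Z.
After converting to SI:
  candidate G: σ_y = 168.2 MPa, ρ = 8960 kg/m³
  candidate R: σ_y = 57.50 MPa, ρ = 1203 kg/m³
  candidate Z: σ_y = 261.0 MPa, ρ = 7980 kg/m³
  candidate R: M = 12.4×10⁻³
  candidate Z: M = 5.12×10⁻³
  candidate G: M = 3.40×10⁻³
Candidate R ranks first.

candidate R, M = 12.4×10⁻³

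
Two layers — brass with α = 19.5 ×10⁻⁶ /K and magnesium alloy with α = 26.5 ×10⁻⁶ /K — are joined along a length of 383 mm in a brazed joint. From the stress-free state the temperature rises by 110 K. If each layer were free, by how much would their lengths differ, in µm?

Δα = |19.5 − 26.5|×10⁻⁶/K = 7.00×10⁻⁶/K.
ΔL_mismatch = Δα·L·ΔT = 7.00×10⁻⁶ × 383.0 mm × 110.0 K = 295 µm.

295 µm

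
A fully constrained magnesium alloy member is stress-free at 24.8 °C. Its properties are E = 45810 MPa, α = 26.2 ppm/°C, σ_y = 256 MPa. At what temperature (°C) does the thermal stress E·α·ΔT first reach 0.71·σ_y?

E = 45810 MPa = 45.81 GPa.
E·α·ΔT = 181.8 MPa ⇒ ΔT = 181.8 / (45.81×10³ × 26.2×10⁻⁶) = 151.4 K.
T = 24.8 + 151.4 = 176.2 °C.

176 °C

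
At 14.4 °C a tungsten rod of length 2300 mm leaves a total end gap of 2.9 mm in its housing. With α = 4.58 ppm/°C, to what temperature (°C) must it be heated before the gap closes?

290 °C

α·L₀·ΔT = 2.9 mm ⇒ ΔT = 2.9 / (4.58×10⁻⁶ × 2300.0) = 275.3 K.
T = 14.4 + 275.3 = 289.7 °C.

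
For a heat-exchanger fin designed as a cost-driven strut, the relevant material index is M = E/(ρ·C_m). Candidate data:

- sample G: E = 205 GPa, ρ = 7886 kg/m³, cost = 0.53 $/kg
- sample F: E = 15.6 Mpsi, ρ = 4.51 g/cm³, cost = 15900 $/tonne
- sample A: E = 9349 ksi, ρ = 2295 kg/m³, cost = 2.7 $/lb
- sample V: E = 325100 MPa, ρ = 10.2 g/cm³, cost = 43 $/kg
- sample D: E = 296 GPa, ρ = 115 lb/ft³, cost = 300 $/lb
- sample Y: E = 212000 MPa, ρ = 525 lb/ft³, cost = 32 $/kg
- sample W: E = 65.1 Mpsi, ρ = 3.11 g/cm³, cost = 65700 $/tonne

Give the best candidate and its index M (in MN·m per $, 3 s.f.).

Putting every candidate on a common basis:
  sample G: E = 205.0 GPa, ρ = 7886 kg/m³, cost = 0.5300 $/kg
  sample F: E = 107.6 GPa, ρ = 4510 kg/m³, cost = 15.90 $/kg
  sample A: E = 64.46 GPa, ρ = 2295 kg/m³, cost = 5.952 $/kg
  sample V: E = 325.1 GPa, ρ = 10200 kg/m³, cost = 43.00 $/kg
  sample D: E = 296.0 GPa, ρ = 1842 kg/m³, cost = 661.4 $/kg
  sample Y: E = 212.0 GPa, ρ = 8410 kg/m³, cost = 32.00 $/kg
  sample W: E = 448.8 GPa, ρ = 3110 kg/m³, cost = 65.70 $/kg
  sample G: M = 49.0 MN·m per $
  sample A: M = 4.72 MN·m per $
  sample W: M = 2.20 MN·m per $
  sample F: M = 1.50 MN·m per $
  sample Y: M = 0.788 MN·m per $
  sample V: M = 0.741 MN·m per $
  sample D: M = 0.243 MN·m per $
The maximum is for sample G.

sample G, M = 49.0 MN·m per $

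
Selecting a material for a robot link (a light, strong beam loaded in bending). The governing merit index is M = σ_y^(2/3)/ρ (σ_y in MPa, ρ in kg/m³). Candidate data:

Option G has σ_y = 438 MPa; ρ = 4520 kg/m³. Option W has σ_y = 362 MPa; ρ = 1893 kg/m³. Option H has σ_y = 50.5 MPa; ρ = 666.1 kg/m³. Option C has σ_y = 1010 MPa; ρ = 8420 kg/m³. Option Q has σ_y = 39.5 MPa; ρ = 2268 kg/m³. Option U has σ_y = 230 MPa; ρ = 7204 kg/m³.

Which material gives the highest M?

Evaluate M for each candidate:
  option W: M = 26.8×10⁻³
  option H: M = 20.5×10⁻³
  option G: M = 12.8×10⁻³
  option C: M = 12.0×10⁻³
  option U: M = 5.21×10⁻³
  option Q: M = 5.11×10⁻³
The maximum is for option W.

option W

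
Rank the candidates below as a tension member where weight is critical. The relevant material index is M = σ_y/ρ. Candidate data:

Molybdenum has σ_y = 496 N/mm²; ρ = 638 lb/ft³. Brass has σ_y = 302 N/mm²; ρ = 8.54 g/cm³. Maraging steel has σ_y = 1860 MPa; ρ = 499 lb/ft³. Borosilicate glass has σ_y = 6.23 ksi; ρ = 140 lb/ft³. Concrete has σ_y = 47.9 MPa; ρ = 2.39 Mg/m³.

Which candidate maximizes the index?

In SI units:
  molybdenum: σ_y = 496.0 MPa, ρ = 10220 kg/m³
  brass: σ_y = 302.0 MPa, ρ = 8540 kg/m³
  maraging steel: σ_y = 1860 MPa, ρ = 7993 kg/m³
  borosilicate glass: σ_y = 42.95 MPa, ρ = 2243 kg/m³
  concrete: σ_y = 47.90 MPa, ρ = 2390 kg/m³
  maraging steel: M = 233 kN·m/kg
  molybdenum: M = 48.5 kN·m/kg
  brass: M = 35.4 kN·m/kg
  concrete: M = 20.0 kN·m/kg
  borosilicate glass: M = 19.2 kN·m/kg
Highest index: maraging steel.

maraging steel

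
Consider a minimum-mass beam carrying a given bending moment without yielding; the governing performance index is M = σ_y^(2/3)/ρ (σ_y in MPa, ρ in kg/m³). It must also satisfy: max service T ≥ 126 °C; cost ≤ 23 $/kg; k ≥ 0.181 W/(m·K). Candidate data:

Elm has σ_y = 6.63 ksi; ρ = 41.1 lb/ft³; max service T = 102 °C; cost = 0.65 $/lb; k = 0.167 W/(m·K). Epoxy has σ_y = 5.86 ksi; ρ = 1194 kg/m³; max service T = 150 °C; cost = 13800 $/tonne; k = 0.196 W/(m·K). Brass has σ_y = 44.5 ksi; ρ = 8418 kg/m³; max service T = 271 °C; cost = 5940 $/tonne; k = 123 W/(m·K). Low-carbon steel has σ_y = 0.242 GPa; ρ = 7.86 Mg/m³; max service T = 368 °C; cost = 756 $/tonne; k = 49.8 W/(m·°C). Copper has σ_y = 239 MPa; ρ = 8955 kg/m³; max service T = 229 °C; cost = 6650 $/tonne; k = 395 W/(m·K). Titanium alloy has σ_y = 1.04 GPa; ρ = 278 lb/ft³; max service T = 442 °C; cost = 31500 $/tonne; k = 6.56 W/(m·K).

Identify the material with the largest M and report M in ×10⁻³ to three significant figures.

epoxy, M = 9.86×10⁻³

Screen on constraints: max service T ≥ 126 °C; cost ≤ 23 $/kg; k ≥ 0.181 W/(m·K). Survivors: epoxy, brass, low-carbon steel, copper.
Putting every candidate on a common basis:
  epoxy: σ_y = 40.40 MPa, ρ = 1194 kg/m³
  brass: σ_y = 306.8 MPa, ρ = 8418 kg/m³
  low-carbon steel: σ_y = 242.0 MPa, ρ = 7860 kg/m³
  copper: σ_y = 239.0 MPa, ρ = 8955 kg/m³
  epoxy: M = 9.86×10⁻³
  brass: M = 5.40×10⁻³
  low-carbon steel: M = 4.94×10⁻³
  copper: M = 4.30×10⁻³
The maximum is for epoxy.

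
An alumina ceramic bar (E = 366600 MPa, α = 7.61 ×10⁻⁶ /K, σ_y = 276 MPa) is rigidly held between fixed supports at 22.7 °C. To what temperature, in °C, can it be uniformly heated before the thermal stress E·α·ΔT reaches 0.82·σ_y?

E = 366600 MPa = 366.6 GPa.
E·α·ΔT = 226.3 MPa ⇒ ΔT = 226.3 / (366.6×10³ × 7.61×10⁻⁶) = 81.12 K.
T = 22.7 + 81.12 = 103.8 °C.

104 °C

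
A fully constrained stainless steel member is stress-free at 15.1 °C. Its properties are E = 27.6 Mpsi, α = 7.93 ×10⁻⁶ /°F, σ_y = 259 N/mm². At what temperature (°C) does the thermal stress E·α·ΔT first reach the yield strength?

E = 27.6 Mpsi = 190.3 GPa.
α = 7.93×10⁻⁶/°F × 9/5 = 14.3×10⁻⁶/K.
σ_y = 259 N/mm² = 259.0 MPa.
E·α·ΔT = 259.0 MPa ⇒ ΔT = 259.0 / (190.3×10³ × 14.3×10⁻⁶) = 95.35 K.
T = 15.1 + 95.35 = 110.5 °C.

110 °C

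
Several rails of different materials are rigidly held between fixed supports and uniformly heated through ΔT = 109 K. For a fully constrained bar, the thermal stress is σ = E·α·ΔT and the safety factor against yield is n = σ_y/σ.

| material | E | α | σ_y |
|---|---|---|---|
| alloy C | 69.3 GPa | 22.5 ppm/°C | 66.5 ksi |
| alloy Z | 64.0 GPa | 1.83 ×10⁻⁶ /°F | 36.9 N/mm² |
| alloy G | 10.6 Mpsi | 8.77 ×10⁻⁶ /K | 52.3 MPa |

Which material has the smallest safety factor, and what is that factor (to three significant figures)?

alloy G, n = 0.749

In consistent units (E in GPa, α in ×10⁻⁶/K, σ_y in MPa):
  alloy C: E = 69.30, α = 22.5, σ_y = 458.5 → σ = 170 MPa, n = 2.70
  alloy Z: E = 64.00, α = 3.29, σ_y = 36.90 → σ = 23.0 MPa, n = 1.61
  alloy G: E = 73.08, α = 8.77, σ_y = 52.30 → σ = 69.9 MPa, n = 0.749
Smallest n: alloy G with n = 0.749.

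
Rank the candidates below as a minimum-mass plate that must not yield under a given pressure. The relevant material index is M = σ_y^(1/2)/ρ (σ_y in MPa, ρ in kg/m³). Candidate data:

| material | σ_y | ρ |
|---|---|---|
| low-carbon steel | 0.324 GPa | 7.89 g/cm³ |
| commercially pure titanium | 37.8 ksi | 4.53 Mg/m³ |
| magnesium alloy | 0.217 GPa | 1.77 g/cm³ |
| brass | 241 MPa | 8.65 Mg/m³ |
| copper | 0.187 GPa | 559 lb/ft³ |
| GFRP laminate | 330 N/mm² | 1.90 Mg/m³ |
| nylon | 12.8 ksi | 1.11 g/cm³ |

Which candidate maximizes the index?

In SI units:
  low-carbon steel: σ_y = 324.0 MPa, ρ = 7890 kg/m³
  commercially pure titanium: σ_y = 260.6 MPa, ρ = 4530 kg/m³
  magnesium alloy: σ_y = 217.0 MPa, ρ = 1770 kg/m³
  brass: σ_y = 241.0 MPa, ρ = 8650 kg/m³
  copper: σ_y = 187.0 MPa, ρ = 8954 kg/m³
  GFRP laminate: σ_y = 330.0 MPa, ρ = 1900 kg/m³
  nylon: σ_y = 88.25 MPa, ρ = 1110 kg/m³
  GFRP laminate: M = 9.56×10⁻³
  nylon: M = 8.46×10⁻³
  magnesium alloy: M = 8.32×10⁻³
  commercially pure titanium: M = 3.56×10⁻³
  low-carbon steel: M = 2.28×10⁻³
  brass: M = 1.79×10⁻³
  copper: M = 1.53×10⁻³
GFRP laminate has the largest M.

GFRP laminate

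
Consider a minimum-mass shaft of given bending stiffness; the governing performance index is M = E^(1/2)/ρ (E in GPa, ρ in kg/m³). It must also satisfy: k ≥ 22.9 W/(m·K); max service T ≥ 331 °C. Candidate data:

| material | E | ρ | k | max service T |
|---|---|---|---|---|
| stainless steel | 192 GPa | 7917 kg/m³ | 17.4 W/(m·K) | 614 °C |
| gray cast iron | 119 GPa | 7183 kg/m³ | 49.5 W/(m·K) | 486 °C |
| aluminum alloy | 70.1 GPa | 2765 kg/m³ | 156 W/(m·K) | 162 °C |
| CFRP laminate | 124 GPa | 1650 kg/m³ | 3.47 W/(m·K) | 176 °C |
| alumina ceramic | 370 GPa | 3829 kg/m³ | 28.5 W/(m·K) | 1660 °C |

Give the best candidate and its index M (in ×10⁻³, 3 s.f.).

alumina ceramic, M = 5.02×10⁻³

Screen on constraints: k ≥ 22.9 W/(m·K); max service T ≥ 331 °C. Survivors: gray cast iron, alumina ceramic.
Per-candidate index values:
  alumina ceramic: M = 5.02×10⁻³
  gray cast iron: M = 1.52×10⁻³
The maximum is for alumina ceramic.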